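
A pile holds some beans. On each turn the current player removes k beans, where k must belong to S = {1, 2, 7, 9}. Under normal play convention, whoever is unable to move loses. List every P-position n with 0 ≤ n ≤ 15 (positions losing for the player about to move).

G(0) = 0
G(1) = mex{0} = 1
G(2) = mex{1,0} = 2
G(3) = mex{2,1} = 0
G(4) = mex{0,2} = 1
G(5) = mex{1,0} = 2
G(6) = mex{2,1} = 0
G(7) = mex{0,2,0} = 1
G(8) = mex{1,0,1} = 2
G(9) = mex{2,1,2,0} = 3
G(10) = mex{3,2,0,1} = 4
G(11) = mex{4,3,1,2} = 0
G(12) = mex{0,4,2,0} = 1
G(13) = mex{1,0,0,1} = 2
G(14) = mex{2,1,1,2} = 0
G(15) = mex{0,2,2,0} = 1
P-positions are exactly the n with G(n) = 0.

0, 3, 6, 11, 14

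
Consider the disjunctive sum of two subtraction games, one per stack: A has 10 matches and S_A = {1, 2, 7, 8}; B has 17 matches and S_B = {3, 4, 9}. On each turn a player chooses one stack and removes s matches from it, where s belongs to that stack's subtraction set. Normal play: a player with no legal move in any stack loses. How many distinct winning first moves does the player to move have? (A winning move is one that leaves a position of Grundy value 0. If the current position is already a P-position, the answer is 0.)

0

Stack A, S = {1, 2, 7, 8}:
G(0) = 0
G(1) = mex{0} = 1
G(2) = mex{1,0} = 2
G(3) = mex{2,1} = 0
G(4) = mex{0,2} = 1
G(5) = mex{1,0} = 2
G(6) = mex{2,1} = 0
G(7) = mex{0,2,0} = 1
G(8) = mex{1,0,1,0} = 2
G(9) = mex{2,1,2,1} = 0
G(10) = mex{0,2,0,2} = 1
G_A(10) = 1.
Stack B, S = {3, 4, 9}:
G(0) = 0
G(1) = mex{} = 0
G(2) = mex{} = 0
G(3) = mex{0} = 1
G(4) = mex{0,0} = 1
G(5) = mex{0,0} = 1
G(6) = mex{1,0} = 2
G(7) = mex{1,1} = 0
G(8) = mex{1,1} = 0
G(9) = mex{2,1,0} = 3
G(10) = mex{0,2,0} = 1
G(11) = mex{0,0,0} = 1
G(12) = mex{3,0,1} = 2
G(13) = mex{1,3,1} = 0
G(14) = mex{1,1,1} = 0
G(15) = mex{2,1,2} = 0
G(16) = mex{0,2,0} = 1
G(17) = mex{0,0,0} = 1
G_B(17) = 1.
Combined Grundy value = 1 ⊕ 1 = 0.
A winning move leaves total XOR = 0, i.e. changes one component's Grundy value g to g ⊕ X where X is the current total.
Stack A: target g' = 1⊕0 = 1, but every legal move changes the Grundy value (mex property), so 0 moves.
Stack B: target g' = 1⊕0 = 1, but every legal move changes the Grundy value (mex property), so 0 moves.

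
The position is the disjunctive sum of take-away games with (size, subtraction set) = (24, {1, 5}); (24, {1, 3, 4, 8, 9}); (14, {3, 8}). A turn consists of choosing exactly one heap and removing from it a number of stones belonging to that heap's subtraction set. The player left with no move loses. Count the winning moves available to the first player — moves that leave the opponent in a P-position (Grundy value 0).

Heap A, S = {1, 5}:
n :  0  1  2  3  4  5  6  7  8  9 10 11 12 13 14 15 16 17 18 19 20 21 22 23 24
G :  0  1  0  1  0  1  0  1  0  1  0  1  0  1  0  1  0  1  0  1  0  1  0  1  0
G_A(24) = 0.
Heap B, S = {1, 3, 4, 8, 9}:
n :  0  1  2  3  4  5  6  7  8  9 10 11 12 13 14 15 16 17 18 19 20 21 22 23 24
G :  0  1  0  1  2  3  2  0  1  4  3  2  0  1  0  1  2  3  2  0  1  4  3  2  0
G_B(24) = 0.
Heap C, S = {3, 8}:
n :  0  1  2  3  4  5  6  7  8  9 10 11 12 13 14
G :  0  0  0  1  1  1  0  0  2  1  1  0  0  0  1
G_C(14) = 1.
Combined Grundy value = 0 ⊕ 0 ⊕ 1 = 1.
A winning move leaves total XOR = 0, i.e. changes one component's Grundy value g to g ⊕ X where X is the current total.
Heap A: need g' = 0⊕1 = 1. Options: 24−1→G=1, 24−5→G=1. Hits: 2.
Heap B: need g' = 0⊕1 = 1. Options: 24−1→G=2, 24−3→G=4, 24−4→G=1, 24−8→G=2, 24−9→G=1. Hits: 2.
Heap C: need g' = 1⊕1 = 0. Options: 14−3→G=0, 14−8→G=0. Hits: 2.

6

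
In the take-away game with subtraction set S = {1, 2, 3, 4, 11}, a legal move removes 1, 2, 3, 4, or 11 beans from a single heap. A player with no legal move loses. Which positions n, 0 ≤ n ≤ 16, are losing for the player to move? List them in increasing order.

0, 5, 10, 15

G(0) = 0
G(1) = mex{0} = 1
G(2) = mex{1,0} = 2
G(3) = mex{2,1,0} = 3
G(4) = mex{3,2,1,0} = 4
G(5) = mex{4,3,2,1} = 0
G(6) = mex{0,4,3,2} = 1
G(7) = mex{1,0,4,3} = 2
G(8) = mex{2,1,0,4} = 3
G(9) = mex{3,2,1,0} = 4
G(10) = mex{4,3,2,1} = 0
G(11) = mex{0,4,3,2,0} = 1
G(12) = mex{1,0,4,3,1} = 2
G(13) = mex{2,1,0,4,2} = 3
G(14) = mex{3,2,1,0,3} = 4
G(15) = mex{4,3,2,1,4} = 0
G(16) = mex{0,4,3,2,0} = 1
P-positions are exactly the n with G(n) = 0.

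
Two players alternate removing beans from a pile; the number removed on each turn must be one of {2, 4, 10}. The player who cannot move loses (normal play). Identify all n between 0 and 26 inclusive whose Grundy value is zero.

n :  0  1  2  3  4  5  6  7  8  9 10 11 12 13 14 15 16 17 18 19 20 21 22 23 24 25 26
G :  0  0  1  1  2  2  0  0  1  1  2  2  0  0  1  1  2  2  0  0  1  1  2  2  0  0  1
P-positions are exactly the n with G(n) = 0.

0, 1, 6, 7, 12, 13, 18, 19, 24, 25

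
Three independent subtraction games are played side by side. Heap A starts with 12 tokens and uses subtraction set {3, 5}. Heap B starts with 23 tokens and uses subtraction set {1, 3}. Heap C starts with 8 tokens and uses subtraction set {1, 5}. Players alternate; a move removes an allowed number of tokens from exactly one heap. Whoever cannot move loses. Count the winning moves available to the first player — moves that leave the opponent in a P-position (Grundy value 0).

0

Heap A, S = {3, 5}:
n :  0  1  2  3  4  5  6  7  8  9 10 11 12
G :  0  0  0  1  1  1  2  2  0  0  0  1  1
G_A(12) = 1.
Heap B, S = {1, 3}:
n :  0  1  2  3  4  5  6  7  8  9 10 11 12 13 14 15 16 17 18 19 20 21 22 23
G :  0  1  0  1  0  1  0  1  0  1  0  1  0  1  0  1  0  1  0  1  0  1  0  1
G_B(23) = 1.
Heap C, S = {1, 5}:
n : 0 1 2 3 4 5 6 7 8
G : 0 1 0 1 0 1 0 1 0
G_C(8) = 0.
Combined Grundy value = 1 ⊕ 1 ⊕ 0 = 0.
A winning move leaves total XOR = 0, i.e. changes one component's Grundy value g to g ⊕ X where X is the current total.
Heap A: target g' = 1⊕0 = 1, but every legal move changes the Grundy value (mex property), so 0 moves.
Heap B: target g' = 1⊕0 = 1, but every legal move changes the Grundy value (mex property), so 0 moves.
Heap C: target g' = 0⊕0 = 0, but every legal move changes the Grundy value (mex property), so 0 moves.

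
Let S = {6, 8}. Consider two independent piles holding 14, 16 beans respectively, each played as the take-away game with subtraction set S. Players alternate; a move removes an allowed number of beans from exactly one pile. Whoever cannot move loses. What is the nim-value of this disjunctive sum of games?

0

All piles use S = {6, 8}:
G(0) = 0
G(1) = mex{} = 0
G(2) = mex{} = 0
G(3) = mex{} = 0
G(4) = mex{} = 0
G(5) = mex{} = 0
G(6) = mex{0} = 1
G(7) = mex{0} = 1
G(8) = mex{0,0} = 1
G(9) = mex{0,0} = 1
G(10) = mex{0,0} = 1
G(11) = mex{0,0} = 1
G(12) = mex{1,0} = 2
G(13) = mex{1,0} = 2
G(14) = mex{1,1} = 0
G(15) = mex{1,1} = 0
G(16) = mex{1,1} = 0
Pile A: G(14) = 0.
Pile B: G(16) = 0.
Combined Grundy value = 0 ⊕ 0 = 0.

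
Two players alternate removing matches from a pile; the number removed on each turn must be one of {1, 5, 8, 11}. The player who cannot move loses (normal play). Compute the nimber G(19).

1

n :  0  1  2  3  4  5  6  7  8  9 10 11 12 13 14 15 16 17 18 19
G :  0  1  0  1  0  1  0  1  2  3  2  3  2  3  2  3  0  1  0  1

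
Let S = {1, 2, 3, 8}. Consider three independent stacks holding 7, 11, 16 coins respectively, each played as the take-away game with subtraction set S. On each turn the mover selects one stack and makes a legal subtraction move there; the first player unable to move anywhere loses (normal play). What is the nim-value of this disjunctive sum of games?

All stacks use S = {1, 2, 3, 8}:
G(0) = 0
G(1) = mex{0} = 1
G(2) = mex{1,0} = 2
G(3) = mex{2,1,0} = 3
G(4) = mex{3,2,1} = 0
G(5) = mex{0,3,2} = 1
G(6) = mex{1,0,3} = 2
G(7) = mex{2,1,0} = 3
G(8) = mex{3,2,1,0} = 4
G(9) = mex{4,3,2,1} = 0
G(10) = mex{0,4,3,2} = 1
G(11) = mex{1,0,4,3} = 2
G(12) = mex{2,1,0,0} = 3
G(13) = mex{3,2,1,1} = 0
G(14) = mex{0,3,2,2} = 1
G(15) = mex{1,0,3,3} = 2
G(16) = mex{2,1,0,4} = 3
Stack A: G(7) = 3.
Stack B: G(11) = 2.
Stack C: G(16) = 3.
Combined Grundy value = 3 ⊕ 2 ⊕ 3 = 2.

2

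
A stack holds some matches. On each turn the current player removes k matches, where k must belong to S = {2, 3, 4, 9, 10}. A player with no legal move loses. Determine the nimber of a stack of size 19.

0

n :  0  1  2  3  4  5  6  7  8  9 10 11 12 13 14 15 16 17 18 19
G :  0  0  1  1  2  2  0  0  1  1  2  2  0  0  1  1  2  2  0  0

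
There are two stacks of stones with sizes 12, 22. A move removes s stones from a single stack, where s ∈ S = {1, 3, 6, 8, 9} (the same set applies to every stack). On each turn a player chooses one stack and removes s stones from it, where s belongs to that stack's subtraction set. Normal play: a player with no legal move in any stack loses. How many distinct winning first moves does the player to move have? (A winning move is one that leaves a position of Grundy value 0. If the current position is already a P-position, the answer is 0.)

1

All stacks use S = {1, 3, 6, 8, 9}:
G(0) = 0
G(1) = mex{0} = 1
G(2) = mex{1} = 0
G(3) = mex{0,0} = 1
G(4) = mex{1,1} = 0
G(5) = mex{0,0} = 1
G(6) = mex{1,1,0} = 2
G(7) = mex{2,0,1} = 3
G(8) = mex{3,1,0,0} = 2
G(9) = mex{2,2,1,1,0} = 3
G(10) = mex{3,3,0,0,1} = 2
G(11) = mex{2,2,1,1,0} = 3
G(12) = mex{3,3,2,0,1} = 4
G(13) = mex{4,2,3,1,0} = 5
G(14) = mex{5,3,2,2,1} = 0
G(15) = mex{0,4,3,3,2} = 1
G(16) = mex{1,5,2,2,3} = 0
G(17) = mex{0,0,3,3,2} = 1
G(18) = mex{1,1,4,2,3} = 0
G(19) = mex{0,0,5,3,2} = 1
G(20) = mex{1,1,0,4,3} = 2
G(21) = mex{2,0,1,5,4} = 3
G(22) = mex{3,1,0,0,5} = 2
Stack A: G(12) = 4.
Stack B: G(22) = 2.
Combined Grundy value = 4 ⊕ 2 = 6.
A winning move leaves total XOR = 0, i.e. changes one component's Grundy value g to g ⊕ X where X is the current total.
Stack A: need g' = 4⊕6 = 2. Options: 12−1→G=3, 12−3→G=3, 12−6→G=2, 12−8→G=0, 12−9→G=1. Hits: 1.
Stack B: need g' = 2⊕6 = 4. Options: 22−1→G=3, 22−3→G=1, 22−6→G=0, 22−8→G=0, 22−9→G=5. Hits: 0.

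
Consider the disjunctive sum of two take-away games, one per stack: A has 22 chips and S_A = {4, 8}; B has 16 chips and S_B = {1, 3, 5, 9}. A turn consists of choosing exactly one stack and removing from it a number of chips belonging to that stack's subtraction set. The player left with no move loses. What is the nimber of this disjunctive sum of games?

2

Stack A, S = {4, 8}:
n :  0  1  2  3  4  5  6  7  8  9 10 11 12 13 14 15 16 17 18 19 20 21 22
G :  0  0  0  0  1  1  1  1  2  2  2  2  0  0  0  0  1  1  1  1  2  2  2
G_A(22) = 2.
Stack B, S = {1, 3, 5, 9}:
G(0) = 0
G(1) = mex{0} = 1
G(2) = mex{1} = 0
G(3) = mex{0,0} = 1
G(4) = mex{1,1} = 0
G(5) = mex{0,0,0} = 1
G(6) = mex{1,1,1} = 0
G(7) = mex{0,0,0} = 1
G(8) = mex{1,1,1} = 0
G(9) = mex{0,0,0,0} = 1
G(10) = mex{1,1,1,1} = 0
G(11) = mex{0,0,0,0} = 1
G(12) = mex{1,1,1,1} = 0
G(13) = mex{0,0,0,0} = 1
G(14) = mex{1,1,1,1} = 0
G(15) = mex{0,0,0,0} = 1
G(16) = mex{1,1,1,1} = 0
G_B(16) = 0.
Combined Grundy value = 2 ⊕ 0 = 2.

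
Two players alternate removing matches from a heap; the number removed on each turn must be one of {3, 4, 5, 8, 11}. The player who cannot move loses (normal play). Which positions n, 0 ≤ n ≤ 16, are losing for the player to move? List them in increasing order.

G(0) = 0
G(1) = mex{} = 0
G(2) = mex{} = 0
G(3) = mex{0} = 1
G(4) = mex{0,0} = 1
G(5) = mex{0,0,0} = 1
G(6) = mex{1,0,0} = 2
G(7) = mex{1,1,0} = 2
G(8) = mex{1,1,1,0} = 2
G(9) = mex{2,1,1,0} = 3
G(10) = mex{2,2,1,0} = 3
G(11) = mex{2,2,2,1,0} = 3
G(12) = mex{3,2,2,1,0} = 4
G(13) = mex{3,3,2,1,0} = 4
G(14) = mex{3,3,3,2,1} = 0
G(15) = mex{4,3,3,2,1} = 0
G(16) = mex{4,4,3,2,1} = 0
P-positions are exactly the n with G(n) = 0.

0, 1, 2, 14, 15, 16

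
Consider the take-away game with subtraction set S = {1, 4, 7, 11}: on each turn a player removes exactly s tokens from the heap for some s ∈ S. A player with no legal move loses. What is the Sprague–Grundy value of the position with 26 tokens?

n :  0  1  2  3  4  5  6  7  8  9 10 11 12 13 14 15 16 17 18 19 20 21 22 23 24 25 26
G :  0  1  0  1  2  0  1  2  0  1  0  1  2  3  4  3  4  2  0  1  0  1  2  0  1  2  0

0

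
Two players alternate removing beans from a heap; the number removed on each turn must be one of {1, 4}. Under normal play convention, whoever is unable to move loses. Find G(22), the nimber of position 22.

n :  0  1  2  3  4  5  6  7  8  9 10 11 12 13 14 15 16 17 18 19 20 21 22
G :  0  1  0  1  2  0  1  0  1  2  0  1  0  1  2  0  1  0  1  2  0  1  0

0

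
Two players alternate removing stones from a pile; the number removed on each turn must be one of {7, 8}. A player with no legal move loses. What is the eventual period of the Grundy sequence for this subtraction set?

n :  0  1  2  3  4  5  6  7  8  9 10 11 12 13 14 15 16 17 18 19 20 21 22 23 24 25 26 27 28 29 30 31
G :  0  0  0  0  0  0  0  1  1  1  1  1  1  1  2  0  0  0  0  0  0  0  1  1  1  1  1  1  1  2  0  0
G(n+15) = G(n) holds for n = 0,…,7 (a full window of length max(S) = 8), so the sequence is purely periodic with period 15.

15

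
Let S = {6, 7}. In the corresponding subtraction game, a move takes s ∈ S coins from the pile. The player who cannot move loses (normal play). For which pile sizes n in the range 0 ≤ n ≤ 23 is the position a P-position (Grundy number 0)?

0, 1, 2, 3, 4, 5, 13, 14, 15, 16, 17, 18

G(0) = 0
G(1) = mex{} = 0
G(2) = mex{} = 0
G(3) = mex{} = 0
G(4) = mex{} = 0
G(5) = mex{} = 0
G(6) = mex{0} = 1
G(7) = mex{0,0} = 1
G(8) = mex{0,0} = 1
G(9) = mex{0,0} = 1
G(10) = mex{0,0} = 1
G(11) = mex{0,0} = 1
G(12) = mex{1,0} = 2
G(13) = mex{1,1} = 0
G(14) = mex{1,1} = 0
G(15) = mex{1,1} = 0
G(16) = mex{1,1} = 0
G(17) = mex{1,1} = 0
G(18) = mex{2,1} = 0
G(19) = mex{0,2} = 1
G(20) = mex{0,0} = 1
G(21) = mex{0,0} = 1
G(22) = mex{0,0} = 1
G(23) = mex{0,0} = 1
P-positions are exactly the n with G(n) = 0.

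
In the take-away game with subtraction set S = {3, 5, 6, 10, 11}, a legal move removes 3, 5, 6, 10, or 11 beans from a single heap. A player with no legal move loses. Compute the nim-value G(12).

n :  0  1  2  3  4  5  6  7  8  9 10 11 12
G :  0  0  0  1  1  1  2  2  2  0  3  3  1

1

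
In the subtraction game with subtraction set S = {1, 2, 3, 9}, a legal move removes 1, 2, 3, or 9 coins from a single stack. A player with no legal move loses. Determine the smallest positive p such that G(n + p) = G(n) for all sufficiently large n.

4

n :  0  1  2  3  4  5  6  7  8  9 10 11 12 13 14
G :  0  1  2  3  0  1  2  3  0  1  2  3  0  1  2
G(n+4) = G(n) holds for n = 0,…,8 (a full window of length max(S) = 9), so the sequence is purely periodic with period 4.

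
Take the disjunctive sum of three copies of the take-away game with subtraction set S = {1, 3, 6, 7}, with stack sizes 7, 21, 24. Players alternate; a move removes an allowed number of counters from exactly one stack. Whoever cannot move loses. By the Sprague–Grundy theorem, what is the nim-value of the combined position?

All stacks use S = {1, 3, 6, 7}:
n :  0  1  2  3  4  5  6  7  8  9 10 11 12 13 14 15 16 17 18 19 20 21 22 23 24
G :  0  1  0  1  0  1  2  3  2  3  2  3  0  1  0  1  0  1  2  3  2  3  2  3  0
Stack A: G(7) = 3.
Stack B: G(21) = 3.
Stack C: G(24) = 0.
Combined Grundy value = 3 ⊕ 3 ⊕ 0 = 0.

0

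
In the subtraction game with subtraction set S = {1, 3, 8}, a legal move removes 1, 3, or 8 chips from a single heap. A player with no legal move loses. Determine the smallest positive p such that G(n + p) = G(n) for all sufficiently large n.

G(0) = 0
G(1) = mex{0} = 1
G(2) = mex{1} = 0
G(3) = mex{0,0} = 1
G(4) = mex{1,1} = 0
G(5) = mex{0,0} = 1
G(6) = mex{1,1} = 0
G(7) = mex{0,0} = 1
G(8) = mex{1,1,0} = 2
G(9) = mex{2,0,1} = 3
G(10) = mex{3,1,0} = 2
G(11) = mex{2,2,1} = 0
G(12) = mex{0,3,0} = 1
G(13) = mex{1,2,1} = 0
G(14) = mex{0,0,0} = 1
G(15) = mex{1,1,1} = 0
G(16) = mex{0,0,2} = 1
G(17) = mex{1,1,3} = 0
G(18) = mex{0,0,2} = 1
G(19) = mex{1,1,0} = 2
G(20) = mex{2,0,1} = 3
G(21) = mex{3,1,0} = 2
G(22) = mex{2,2,1} = 0
G(23) = mex{0,3,0} = 1
G(n+11) = G(n) holds for n = 0,…,7 (a full window of length max(S) = 8), so the sequence is purely periodic with period 11.

11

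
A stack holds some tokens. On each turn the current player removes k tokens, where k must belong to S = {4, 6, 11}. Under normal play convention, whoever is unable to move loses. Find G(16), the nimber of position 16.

2

n :  0  1  2  3  4  5  6  7  8  9 10 11 12 13 14 15 16
G :  0  0  0  0  1  1  1  1  2  2  0  2  3  3  1  0  2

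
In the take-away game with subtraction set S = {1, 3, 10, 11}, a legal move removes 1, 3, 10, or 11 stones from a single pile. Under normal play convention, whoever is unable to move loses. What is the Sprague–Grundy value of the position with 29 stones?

1

n :  0  1  2  3  4  5  6  7  8  9 10 11 12 13 14 15 16 17 18 19 20 21 22 23 24 25 26 27 28 29
G :  0  1  0  1  0  1  0  1  0  1  2  3  2  3  2  3  2  3  2  3  0  1  0  1  0  1  0  1  0  1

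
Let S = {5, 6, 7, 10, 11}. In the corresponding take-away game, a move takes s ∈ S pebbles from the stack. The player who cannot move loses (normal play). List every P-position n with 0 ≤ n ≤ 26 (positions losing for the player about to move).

0, 1, 2, 3, 4, 16, 17, 18, 19, 20

G(0) = 0
G(1) = mex{} = 0
G(2) = mex{} = 0
G(3) = mex{} = 0
G(4) = mex{} = 0
G(5) = mex{0} = 1
G(6) = mex{0,0} = 1
G(7) = mex{0,0,0} = 1
G(8) = mex{0,0,0} = 1
G(9) = mex{0,0,0} = 1
G(10) = mex{1,0,0,0} = 2
G(11) = mex{1,1,0,0,0} = 2
G(12) = mex{1,1,1,0,0} = 2
G(13) = mex{1,1,1,0,0} = 2
G(14) = mex{1,1,1,0,0} = 2
G(15) = mex{2,1,1,1,0} = 3
G(16) = mex{2,2,1,1,1} = 0
G(17) = mex{2,2,2,1,1} = 0
G(18) = mex{2,2,2,1,1} = 0
G(19) = mex{2,2,2,1,1} = 0
G(20) = mex{3,2,2,2,1} = 0
G(21) = mex{0,3,2,2,2} = 1
G(22) = mex{0,0,3,2,2} = 1
G(23) = mex{0,0,0,2,2} = 1
G(24) = mex{0,0,0,2,2} = 1
G(25) = mex{0,0,0,3,2} = 1
G(26) = mex{1,0,0,0,3} = 2
P-positions are exactly the n with G(n) = 0.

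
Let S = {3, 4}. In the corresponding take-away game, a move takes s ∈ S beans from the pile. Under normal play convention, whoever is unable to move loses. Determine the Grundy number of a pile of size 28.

n :  0  1  2  3  4  5  6  7  8  9 10 11 12 13 14 15 16 17 18 19 20 21 22 23 24 25 26 27 28
G :  0  0  0  1  1  1  2  0  0  0  1  1  1  2  0  0  0  1  1  1  2  0  0  0  1  1  1  2  0

0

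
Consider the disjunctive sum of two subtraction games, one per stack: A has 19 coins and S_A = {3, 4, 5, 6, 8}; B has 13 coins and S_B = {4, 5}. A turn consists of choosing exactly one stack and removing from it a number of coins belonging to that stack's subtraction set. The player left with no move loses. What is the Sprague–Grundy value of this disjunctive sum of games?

Stack A, S = {3, 4, 5, 6, 8}:
G(0) = 0
G(1) = mex{} = 0
G(2) = mex{} = 0
G(3) = mex{0} = 1
G(4) = mex{0,0} = 1
G(5) = mex{0,0,0} = 1
G(6) = mex{1,0,0,0} = 2
G(7) = mex{1,1,0,0} = 2
G(8) = mex{1,1,1,0,0} = 2
G(9) = mex{2,1,1,1,0} = 3
G(10) = mex{2,2,1,1,0} = 3
G(11) = mex{2,2,2,1,1} = 0
G(12) = mex{3,2,2,2,1} = 0
G(13) = mex{3,3,2,2,1} = 0
G(14) = mex{0,3,3,2,2} = 1
G(15) = mex{0,0,3,3,2} = 1
G(16) = mex{0,0,0,3,2} = 1
G(17) = mex{1,0,0,0,3} = 2
G(18) = mex{1,1,0,0,3} = 2
G(19) = mex{1,1,1,0,0} = 2
G_A(19) = 2.
Stack B, S = {4, 5}:
G(0) = 0
G(1) = mex{} = 0
G(2) = mex{} = 0
G(3) = mex{} = 0
G(4) = mex{0} = 1
G(5) = mex{0,0} = 1
G(6) = mex{0,0} = 1
G(7) = mex{0,0} = 1
G(8) = mex{1,0} = 2
G(9) = mex{1,1} = 0
G(10) = mex{1,1} = 0
G(11) = mex{1,1} = 0
G(12) = mex{2,1} = 0
G(13) = mex{0,2} = 1
G_B(13) = 1.
Combined Grundy value = 2 ⊕ 1 = 3.

3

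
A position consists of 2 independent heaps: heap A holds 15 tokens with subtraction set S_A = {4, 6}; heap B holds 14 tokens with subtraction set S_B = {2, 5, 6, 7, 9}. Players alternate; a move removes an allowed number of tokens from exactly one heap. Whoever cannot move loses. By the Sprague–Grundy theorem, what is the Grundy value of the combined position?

Heap A, S = {4, 6}:
n :  0  1  2  3  4  5  6  7  8  9 10 11 12 13 14 15
G :  0  0  0  0  1  1  1  1  2  2  0  0  0  0  1  1
G_A(15) = 1.
Heap B, S = {2, 5, 6, 7, 9}:
n :  0  1  2  3  4  5  6  7  8  9 10 11 12 13 14
G :  0  0  1  1  0  2  1  3  2  2  3  3  0  4  1
G_B(14) = 1.
Combined Grundy value = 1 ⊕ 1 = 0.

0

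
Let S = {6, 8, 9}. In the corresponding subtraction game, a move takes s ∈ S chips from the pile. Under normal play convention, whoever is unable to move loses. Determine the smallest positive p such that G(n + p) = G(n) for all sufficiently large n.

15

G(0) = 0
G(1) = mex{} = 0
G(2) = mex{} = 0
G(3) = mex{} = 0
G(4) = mex{} = 0
G(5) = mex{} = 0
G(6) = mex{0} = 1
G(7) = mex{0} = 1
G(8) = mex{0,0} = 1
G(9) = mex{0,0,0} = 1
G(10) = mex{0,0,0} = 1
G(11) = mex{0,0,0} = 1
G(12) = mex{1,0,0} = 2
G(13) = mex{1,0,0} = 2
G(14) = mex{1,1,0} = 2
G(15) = mex{1,1,1} = 0
G(16) = mex{1,1,1} = 0
G(17) = mex{1,1,1} = 0
G(18) = mex{2,1,1} = 0
G(19) = mex{2,1,1} = 0
G(20) = mex{2,2,1} = 0
G(21) = mex{0,2,2} = 1
G(22) = mex{0,2,2} = 1
G(23) = mex{0,0,2} = 1
G(24) = mex{0,0,0} = 1
G(25) = mex{0,0,0} = 1
G(26) = mex{0,0,0} = 1
G(27) = mex{1,0,0} = 2
G(28) = mex{1,0,0} = 2
G(29) = mex{1,1,0} = 2
G(30) = mex{1,1,1} = 0
G(31) = mex{1,1,1} = 0
G(n+15) = G(n) holds for n = 0,…,8 (a full window of length max(S) = 9), so the sequence is purely periodic with period 15.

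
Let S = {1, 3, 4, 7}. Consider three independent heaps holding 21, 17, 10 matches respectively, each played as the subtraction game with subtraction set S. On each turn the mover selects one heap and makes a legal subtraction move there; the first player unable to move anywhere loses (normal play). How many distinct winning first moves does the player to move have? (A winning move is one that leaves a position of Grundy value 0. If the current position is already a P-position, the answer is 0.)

All heaps use S = {1, 3, 4, 7}:
G(0) = 0
G(1) = mex{0} = 1
G(2) = mex{1} = 0
G(3) = mex{0,0} = 1
G(4) = mex{1,1,0} = 2
G(5) = mex{2,0,1} = 3
G(6) = mex{3,1,0} = 2
G(7) = mex{2,2,1,0} = 3
G(8) = mex{3,3,2,1} = 0
G(9) = mex{0,2,3,0} = 1
G(10) = mex{1,3,2,1} = 0
G(11) = mex{0,0,3,2} = 1
G(12) = mex{1,1,0,3} = 2
G(13) = mex{2,0,1,2} = 3
G(14) = mex{3,1,0,3} = 2
G(15) = mex{2,2,1,0} = 3
G(16) = mex{3,3,2,1} = 0
G(17) = mex{0,2,3,0} = 1
G(18) = mex{1,3,2,1} = 0
G(19) = mex{0,0,3,2} = 1
G(20) = mex{1,1,0,3} = 2
G(21) = mex{2,0,1,2} = 3
Heap A: G(21) = 3.
Heap B: G(17) = 1.
Heap C: G(10) = 0.
Combined Grundy value = 3 ⊕ 1 ⊕ 0 = 2.
A winning move leaves total XOR = 0, i.e. changes one component's Grundy value g to g ⊕ X where X is the current total.
Heap A: need g' = 3⊕2 = 1. Options: 21−1→G=2, 21−3→G=0, 21−4→G=1, 21−7→G=2. Hits: 1.
Heap B: need g' = 1⊕2 = 3. Options: 17−1→G=0, 17−3→G=2, 17−4→G=3, 17−7→G=0. Hits: 1.
Heap C: need g' = 0⊕2 = 2. Options: 10−1→G=1, 10−3→G=3, 10−4→G=2, 10−7→G=1. Hits: 1.

3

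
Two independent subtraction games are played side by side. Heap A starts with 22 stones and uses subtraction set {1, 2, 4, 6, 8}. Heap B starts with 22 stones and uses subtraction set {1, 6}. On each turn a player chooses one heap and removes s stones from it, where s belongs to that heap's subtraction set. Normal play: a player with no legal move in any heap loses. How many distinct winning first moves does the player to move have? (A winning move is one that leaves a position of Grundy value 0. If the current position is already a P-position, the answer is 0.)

Heap A, S = {1, 2, 4, 6, 8}:
G(0) = 0
G(1) = mex{0} = 1
G(2) = mex{1,0} = 2
G(3) = mex{2,1} = 0
G(4) = mex{0,2,0} = 1
G(5) = mex{1,0,1} = 2
G(6) = mex{2,1,2,0} = 3
G(7) = mex{3,2,0,1} = 4
G(8) = mex{4,3,1,2,0} = 5
G(9) = mex{5,4,2,0,1} = 3
G(10) = mex{3,5,3,1,2} = 0
G(11) = mex{0,3,4,2,0} = 1
G(12) = mex{1,0,5,3,1} = 2
G(13) = mex{2,1,3,4,2} = 0
G(14) = mex{0,2,0,5,3} = 1
G(15) = mex{1,0,1,3,4} = 2
G(16) = mex{2,1,2,0,5} = 3
G(17) = mex{3,2,0,1,3} = 4
G(18) = mex{4,3,1,2,0} = 5
G(19) = mex{5,4,2,0,1} = 3
G(20) = mex{3,5,3,1,2} = 0
G(21) = mex{0,3,4,2,0} = 1
G(22) = mex{1,0,5,3,1} = 2
G_A(22) = 2.
Heap B, S = {1, 6}:
G(0) = 0
G(1) = mex{0} = 1
G(2) = mex{1} = 0
G(3) = mex{0} = 1
G(4) = mex{1} = 0
G(5) = mex{0} = 1
G(6) = mex{1,0} = 2
G(7) = mex{2,1} = 0
G(8) = mex{0,0} = 1
G(9) = mex{1,1} = 0
G(10) = mex{0,0} = 1
G(11) = mex{1,1} = 0
G(12) = mex{0,2} = 1
G(13) = mex{1,0} = 2
G(14) = mex{2,1} = 0
G(15) = mex{0,0} = 1
G(16) = mex{1,1} = 0
G(17) = mex{0,0} = 1
G(18) = mex{1,1} = 0
G(19) = mex{0,2} = 1
G(20) = mex{1,0} = 2
G(21) = mex{2,1} = 0
G(22) = mex{0,0} = 1
G_B(22) = 1.
Combined Grundy value = 2 ⊕ 1 = 3.
A winning move leaves total XOR = 0, i.e. changes one component's Grundy value g to g ⊕ X where X is the current total.
Heap A: need g' = 2⊕3 = 1. Options: 22−1→G=1, 22−2→G=0, 22−4→G=5, 22−6→G=3, 22−8→G=1. Hits: 2.
Heap B: need g' = 1⊕3 = 2. Options: 22−1→G=0, 22−6→G=0. Hits: 0.

2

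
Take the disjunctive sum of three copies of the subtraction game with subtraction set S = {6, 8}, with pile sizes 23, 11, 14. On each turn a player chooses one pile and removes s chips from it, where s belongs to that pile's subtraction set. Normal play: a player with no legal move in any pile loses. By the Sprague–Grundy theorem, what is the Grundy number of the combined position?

All piles use S = {6, 8}:
G(0) = 0
G(1) = mex{} = 0
G(2) = mex{} = 0
G(3) = mex{} = 0
G(4) = mex{} = 0
G(5) = mex{} = 0
G(6) = mex{0} = 1
G(7) = mex{0} = 1
G(8) = mex{0,0} = 1
G(9) = mex{0,0} = 1
G(10) = mex{0,0} = 1
G(11) = mex{0,0} = 1
G(12) = mex{1,0} = 2
G(13) = mex{1,0} = 2
G(14) = mex{1,1} = 0
G(15) = mex{1,1} = 0
G(16) = mex{1,1} = 0
G(17) = mex{1,1} = 0
G(18) = mex{2,1} = 0
G(19) = mex{2,1} = 0
G(20) = mex{0,2} = 1
G(21) = mex{0,2} = 1
G(22) = mex{0,0} = 1
G(23) = mex{0,0} = 1
Pile A: G(23) = 1.
Pile B: G(11) = 1.
Pile C: G(14) = 0.
Combined Grundy value = 1 ⊕ 1 ⊕ 0 = 0.

0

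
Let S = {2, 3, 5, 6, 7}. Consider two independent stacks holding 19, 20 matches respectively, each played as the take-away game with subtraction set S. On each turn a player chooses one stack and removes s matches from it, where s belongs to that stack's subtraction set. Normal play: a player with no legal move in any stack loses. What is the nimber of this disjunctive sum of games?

1

All stacks use S = {2, 3, 5, 6, 7}:
G(0) = 0
G(1) = mex{} = 0
G(2) = mex{0} = 1
G(3) = mex{0,0} = 1
G(4) = mex{1,0} = 2
G(5) = mex{1,1,0} = 2
G(6) = mex{2,1,0,0} = 3
G(7) = mex{2,2,1,0,0} = 3
G(8) = mex{3,2,1,1,0} = 4
G(9) = mex{3,3,2,1,1} = 0
G(10) = mex{4,3,2,2,1} = 0
G(11) = mex{0,4,3,2,2} = 1
G(12) = mex{0,0,3,3,2} = 1
G(13) = mex{1,0,4,3,3} = 2
G(14) = mex{1,1,0,4,3} = 2
G(15) = mex{2,1,0,0,4} = 3
G(16) = mex{2,2,1,0,0} = 3
G(17) = mex{3,2,1,1,0} = 4
G(18) = mex{3,3,2,1,1} = 0
G(19) = mex{4,3,2,2,1} = 0
G(20) = mex{0,4,3,2,2} = 1
Stack A: G(19) = 0.
Stack B: G(20) = 1.
Combined Grundy value = 0 ⊕ 1 = 1.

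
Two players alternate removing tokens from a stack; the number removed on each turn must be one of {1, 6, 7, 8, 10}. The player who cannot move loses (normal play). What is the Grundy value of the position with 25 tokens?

G(0) = 0
G(1) = mex{0} = 1
G(2) = mex{1} = 0
G(3) = mex{0} = 1
G(4) = mex{1} = 0
G(5) = mex{0} = 1
G(6) = mex{1,0} = 2
G(7) = mex{2,1,0} = 3
G(8) = mex{3,0,1,0} = 2
G(9) = mex{2,1,0,1} = 3
G(10) = mex{3,0,1,0,0} = 2
G(11) = mex{2,1,0,1,1} = 3
G(12) = mex{3,2,1,0,0} = 4
G(13) = mex{4,3,2,1,1} = 0
G(14) = mex{0,2,3,2,0} = 1
G(15) = mex{1,3,2,3,1} = 0
G(16) = mex{0,2,3,2,2} = 1
G(17) = mex{1,3,2,3,3} = 0
G(18) = mex{0,4,3,2,2} = 1
G(19) = mex{1,0,4,3,3} = 2
G(20) = mex{2,1,0,4,2} = 3
G(21) = mex{3,0,1,0,3} = 2
G(22) = mex{2,1,0,1,4} = 3
G(23) = mex{3,0,1,0,0} = 2
G(24) = mex{2,1,0,1,1} = 3
G(25) = mex{3,2,1,0,0} = 4

4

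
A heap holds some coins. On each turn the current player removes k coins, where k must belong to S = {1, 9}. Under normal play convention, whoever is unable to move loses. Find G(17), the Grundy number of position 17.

n :  0  1  2  3  4  5  6  7  8  9 10 11 12 13 14 15 16 17
G :  0  1  0  1  0  1  0  1  0  1  0  1  0  1  0  1  0  1

1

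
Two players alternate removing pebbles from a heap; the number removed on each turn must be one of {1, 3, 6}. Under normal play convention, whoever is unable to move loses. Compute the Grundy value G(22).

0

n :  0  1  2  3  4  5  6  7  8  9 10 11 12 13 14 15 16 17 18 19 20 21 22
G :  0  1  0  1  0  1  2  3  2  0  1  0  1  0  1  2  3  2  0  1  0  1  0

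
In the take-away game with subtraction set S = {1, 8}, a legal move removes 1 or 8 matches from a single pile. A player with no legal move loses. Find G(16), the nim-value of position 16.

n :  0  1  2  3  4  5  6  7  8  9 10 11 12 13 14 15 16
G :  0  1  0  1  0  1  0  1  2  0  1  0  1  0  1  0  1

1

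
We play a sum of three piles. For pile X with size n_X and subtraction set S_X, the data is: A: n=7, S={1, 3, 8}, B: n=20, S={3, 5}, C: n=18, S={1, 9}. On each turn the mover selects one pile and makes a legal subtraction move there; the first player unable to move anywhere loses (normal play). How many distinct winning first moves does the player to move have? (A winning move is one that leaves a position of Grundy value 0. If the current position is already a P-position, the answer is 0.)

Pile A, S = {1, 3, 8}:
n : 0 1 2 3 4 5 6 7
G : 0 1 0 1 0 1 0 1
G_A(7) = 1.
Pile B, S = {3, 5}:
G(0) = 0
G(1) = mex{} = 0
G(2) = mex{} = 0
G(3) = mex{0} = 1
G(4) = mex{0} = 1
G(5) = mex{0,0} = 1
G(6) = mex{1,0} = 2
G(7) = mex{1,0} = 2
G(8) = mex{1,1} = 0
G(9) = mex{2,1} = 0
G(10) = mex{2,1} = 0
G(11) = mex{0,2} = 1
G(12) = mex{0,2} = 1
G(13) = mex{0,0} = 1
G(14) = mex{1,0} = 2
G(15) = mex{1,0} = 2
G(16) = mex{1,1} = 0
G(17) = mex{2,1} = 0
G(18) = mex{2,1} = 0
G(19) = mex{0,2} = 1
G(20) = mex{0,2} = 1
G_B(20) = 1.
Pile C, S = {1, 9}:
G(0) = 0
G(1) = mex{0} = 1
G(2) = mex{1} = 0
G(3) = mex{0} = 1
G(4) = mex{1} = 0
G(5) = mex{0} = 1
G(6) = mex{1} = 0
G(7) = mex{0} = 1
G(8) = mex{1} = 0
G(9) = mex{0,0} = 1
G(10) = mex{1,1} = 0
G(11) = mex{0,0} = 1
G(12) = mex{1,1} = 0
G(13) = mex{0,0} = 1
G(14) = mex{1,1} = 0
G(15) = mex{0,0} = 1
G(16) = mex{1,1} = 0
G(17) = mex{0,0} = 1
G(18) = mex{1,1} = 0
G_C(18) = 0.
Combined Grundy value = 1 ⊕ 1 ⊕ 0 = 0.
A winning move leaves total XOR = 0, i.e. changes one component's Grundy value g to g ⊕ X where X is the current total.
Pile A: target g' = 1⊕0 = 1, but every legal move changes the Grundy value (mex property), so 0 moves.
Pile B: target g' = 1⊕0 = 1, but every legal move changes the Grundy value (mex property), so 0 moves.
Pile C: target g' = 0⊕0 = 0, but every legal move changes the Grundy value (mex property), so 0 moves.

0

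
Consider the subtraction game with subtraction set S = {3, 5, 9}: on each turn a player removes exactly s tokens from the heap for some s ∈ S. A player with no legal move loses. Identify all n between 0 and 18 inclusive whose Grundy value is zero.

0, 1, 2, 8, 12, 14, 16, 18

G(0) = 0
G(1) = mex{} = 0
G(2) = mex{} = 0
G(3) = mex{0} = 1
G(4) = mex{0} = 1
G(5) = mex{0,0} = 1
G(6) = mex{1,0} = 2
G(7) = mex{1,0} = 2
G(8) = mex{1,1} = 0
G(9) = mex{2,1,0} = 3
G(10) = mex{2,1,0} = 3
G(11) = mex{0,2,0} = 1
G(12) = mex{3,2,1} = 0
G(13) = mex{3,0,1} = 2
G(14) = mex{1,3,1} = 0
G(15) = mex{0,3,2} = 1
G(16) = mex{2,1,2} = 0
G(17) = mex{0,0,0} = 1
G(18) = mex{1,2,3} = 0
P-positions are exactly the n with G(n) = 0.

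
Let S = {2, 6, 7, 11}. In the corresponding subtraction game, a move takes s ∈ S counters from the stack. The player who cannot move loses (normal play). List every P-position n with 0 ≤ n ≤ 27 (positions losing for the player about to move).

0, 1, 4, 5, 9, 13, 14, 17, 18, 22, 26, 27

G(0) = 0
G(1) = mex{} = 0
G(2) = mex{0} = 1
G(3) = mex{0} = 1
G(4) = mex{1} = 0
G(5) = mex{1} = 0
G(6) = mex{0,0} = 1
G(7) = mex{0,0,0} = 1
G(8) = mex{1,1,0} = 2
G(9) = mex{1,1,1} = 0
G(10) = mex{2,0,1} = 3
G(11) = mex{0,0,0,0} = 1
G(12) = mex{3,1,0,0} = 2
G(13) = mex{1,1,1,1} = 0
G(14) = mex{2,2,1,1} = 0
G(15) = mex{0,0,2,0} = 1
G(16) = mex{0,3,0,0} = 1
G(17) = mex{1,1,3,1} = 0
G(18) = mex{1,2,1,1} = 0
G(19) = mex{0,0,2,2} = 1
G(20) = mex{0,0,0,0} = 1
G(21) = mex{1,1,0,3} = 2
G(22) = mex{1,1,1,1} = 0
G(23) = mex{2,0,1,2} = 3
G(24) = mex{0,0,0,0} = 1
G(25) = mex{3,1,0,0} = 2
G(26) = mex{1,1,1,1} = 0
G(27) = mex{2,2,1,1} = 0
P-positions are exactly the n with G(n) = 0.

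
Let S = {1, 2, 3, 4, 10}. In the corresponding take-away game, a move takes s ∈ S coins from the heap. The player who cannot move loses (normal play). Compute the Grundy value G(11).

G(0) = 0
G(1) = mex{0} = 1
G(2) = mex{1,0} = 2
G(3) = mex{2,1,0} = 3
G(4) = mex{3,2,1,0} = 4
G(5) = mex{4,3,2,1} = 0
G(6) = mex{0,4,3,2} = 1
G(7) = mex{1,0,4,3} = 2
G(8) = mex{2,1,0,4} = 3
G(9) = mex{3,2,1,0} = 4
G(10) = mex{4,3,2,1,0} = 5
G(11) = mex{5,4,3,2,1} = 0

0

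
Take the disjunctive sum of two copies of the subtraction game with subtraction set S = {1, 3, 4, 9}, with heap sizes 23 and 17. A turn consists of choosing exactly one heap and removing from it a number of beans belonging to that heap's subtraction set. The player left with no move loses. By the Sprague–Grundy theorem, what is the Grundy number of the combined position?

All heaps use S = {1, 3, 4, 9}:
G(0) = 0
G(1) = mex{0} = 1
G(2) = mex{1} = 0
G(3) = mex{0,0} = 1
G(4) = mex{1,1,0} = 2
G(5) = mex{2,0,1} = 3
G(6) = mex{3,1,0} = 2
G(7) = mex{2,2,1} = 0
G(8) = mex{0,3,2} = 1
G(9) = mex{1,2,3,0} = 4
G(10) = mex{4,0,2,1} = 3
G(11) = mex{3,1,0,0} = 2
G(12) = mex{2,4,1,1} = 0
G(13) = mex{0,3,4,2} = 1
G(14) = mex{1,2,3,3} = 0
G(15) = mex{0,0,2,2} = 1
G(16) = mex{1,1,0,0} = 2
G(17) = mex{2,0,1,1} = 3
G(18) = mex{3,1,0,4} = 2
G(19) = mex{2,2,1,3} = 0
G(20) = mex{0,3,2,2} = 1
G(21) = mex{1,2,3,0} = 4
G(22) = mex{4,0,2,1} = 3
G(23) = mex{3,1,0,0} = 2
Heap A: G(23) = 2.
Heap B: G(17) = 3.
Combined Grundy value = 2 ⊕ 3 = 1.

1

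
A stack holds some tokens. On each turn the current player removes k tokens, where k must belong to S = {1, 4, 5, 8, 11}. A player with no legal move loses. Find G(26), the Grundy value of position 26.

n :  0  1  2  3  4  5  6  7  8  9 10 11 12 13 14 15 16 17 18 19 20 21 22 23 24 25 26
G :  0  1  0  1  2  3  2  3  4  0  1  4  0  1  3  0  1  3  0  1  2  0  1  2  0  1  2

2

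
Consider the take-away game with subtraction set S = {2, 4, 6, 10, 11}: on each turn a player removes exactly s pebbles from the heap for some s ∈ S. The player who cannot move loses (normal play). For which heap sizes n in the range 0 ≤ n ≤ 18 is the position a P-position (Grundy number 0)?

0, 1, 8, 9, 16, 17

n :  0  1  2  3  4  5  6  7  8  9 10 11 12 13 14 15 16 17 18
G :  0  0  1  1  2  2  3  3  0  0  1  1  2  2  3  3  0  0  1
P-positions are exactly the n with G(n) = 0.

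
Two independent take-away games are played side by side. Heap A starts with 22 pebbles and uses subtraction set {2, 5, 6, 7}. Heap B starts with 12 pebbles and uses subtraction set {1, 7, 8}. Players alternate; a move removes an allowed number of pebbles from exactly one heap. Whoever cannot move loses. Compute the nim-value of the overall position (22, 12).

Heap A, S = {2, 5, 6, 7}:
G(0) = 0
G(1) = mex{} = 0
G(2) = mex{0} = 1
G(3) = mex{0} = 1
G(4) = mex{1} = 0
G(5) = mex{1,0} = 2
G(6) = mex{0,0,0} = 1
G(7) = mex{2,1,0,0} = 3
G(8) = mex{1,1,1,0} = 2
G(9) = mex{3,0,1,1} = 2
G(10) = mex{2,2,0,1} = 3
G(11) = mex{2,1,2,0} = 3
G(12) = mex{3,3,1,2} = 0
G(13) = mex{3,2,3,1} = 0
G(14) = mex{0,2,2,3} = 1
G(15) = mex{0,3,2,2} = 1
G(16) = mex{1,3,3,2} = 0
G(17) = mex{1,0,3,3} = 2
G(18) = mex{0,0,0,3} = 1
G(19) = mex{2,1,0,0} = 3
G(20) = mex{1,1,1,0} = 2
G(21) = mex{3,0,1,1} = 2
G(22) = mex{2,2,0,1} = 3
G_A(22) = 3.
Heap B, S = {1, 7, 8}:
G(0) = 0
G(1) = mex{0} = 1
G(2) = mex{1} = 0
G(3) = mex{0} = 1
G(4) = mex{1} = 0
G(5) = mex{0} = 1
G(6) = mex{1} = 0
G(7) = mex{0,0} = 1
G(8) = mex{1,1,0} = 2
G(9) = mex{2,0,1} = 3
G(10) = mex{3,1,0} = 2
G(11) = mex{2,0,1} = 3
G(12) = mex{3,1,0} = 2
G_B(12) = 2.
Combined Grundy value = 3 ⊕ 2 = 1.

1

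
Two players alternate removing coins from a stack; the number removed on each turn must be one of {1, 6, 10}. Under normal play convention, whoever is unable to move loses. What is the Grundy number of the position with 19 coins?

1

n :  0  1  2  3  4  5  6  7  8  9 10 11 12 13 14 15 16 17 18 19
G :  0  1  0  1  0  1  2  0  1  0  1  0  1  2  3  2  0  1  0  1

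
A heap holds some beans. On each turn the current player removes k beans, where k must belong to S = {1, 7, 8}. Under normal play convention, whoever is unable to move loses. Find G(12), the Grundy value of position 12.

n :  0  1  2  3  4  5  6  7  8  9 10 11 12
G :  0  1  0  1  0  1  0  1  2  3  2  3  2

2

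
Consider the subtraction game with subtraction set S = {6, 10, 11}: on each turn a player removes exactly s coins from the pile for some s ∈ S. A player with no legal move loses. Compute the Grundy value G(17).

n :  0  1  2  3  4  5  6  7  8  9 10 11 12 13 14 15 16 17
G :  0  0  0  0  0  0  1  1  1  1  1  1  2  2  2  2  2  0

0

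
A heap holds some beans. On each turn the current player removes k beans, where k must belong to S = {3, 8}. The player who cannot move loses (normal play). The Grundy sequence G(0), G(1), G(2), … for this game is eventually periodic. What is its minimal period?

n :  0  1  2  3  4  5  6  7  8  9 10 11 12 13 14 15 16 17 18 19 20 21 22 23
G :  0  0  0  1  1  1  0  0  2  1  1  0  0  0  1  1  1  0  0  2  1  1  0  0
G(n+11) = G(n) holds for n = 0,…,7 (a full window of length max(S) = 8), so the sequence is purely periodic with period 11.

11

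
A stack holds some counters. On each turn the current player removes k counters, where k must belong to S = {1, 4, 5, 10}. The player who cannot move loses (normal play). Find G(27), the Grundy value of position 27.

G(0) = 0
G(1) = mex{0} = 1
G(2) = mex{1} = 0
G(3) = mex{0} = 1
G(4) = mex{1,0} = 2
G(5) = mex{2,1,0} = 3
G(6) = mex{3,0,1} = 2
G(7) = mex{2,1,0} = 3
G(8) = mex{3,2,1} = 0
G(9) = mex{0,3,2} = 1
G(10) = mex{1,2,3,0} = 4
G(11) = mex{4,3,2,1} = 0
G(12) = mex{0,0,3,0} = 1
G(13) = mex{1,1,0,1} = 2
G(14) = mex{2,4,1,2} = 0
G(15) = mex{0,0,4,3} = 1
G(16) = mex{1,1,0,2} = 3
G(17) = mex{3,2,1,3} = 0
G(18) = mex{0,0,2,0} = 1
G(19) = mex{1,1,0,1} = 2
G(20) = mex{2,3,1,4} = 0
G(21) = mex{0,0,3,0} = 1
G(22) = mex{1,1,0,1} = 2
G(23) = mex{2,2,1,2} = 0
G(24) = mex{0,0,2,0} = 1
G(25) = mex{1,1,0,1} = 2
G(26) = mex{2,2,1,3} = 0
G(27) = mex{0,0,2,0} = 1

1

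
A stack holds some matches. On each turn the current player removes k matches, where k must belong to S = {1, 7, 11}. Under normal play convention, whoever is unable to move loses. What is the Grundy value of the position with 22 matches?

0

G(0) = 0
G(1) = mex{0} = 1
G(2) = mex{1} = 0
G(3) = mex{0} = 1
G(4) = mex{1} = 0
G(5) = mex{0} = 1
G(6) = mex{1} = 0
G(7) = mex{0,0} = 1
G(8) = mex{1,1} = 0
G(9) = mex{0,0} = 1
G(10) = mex{1,1} = 0
G(11) = mex{0,0,0} = 1
G(12) = mex{1,1,1} = 0
G(13) = mex{0,0,0} = 1
G(14) = mex{1,1,1} = 0
G(15) = mex{0,0,0} = 1
G(16) = mex{1,1,1} = 0
G(17) = mex{0,0,0} = 1
G(18) = mex{1,1,1} = 0
G(19) = mex{0,0,0} = 1
G(20) = mex{1,1,1} = 0
G(21) = mex{0,0,0} = 1
G(22) = mex{1,1,1} = 0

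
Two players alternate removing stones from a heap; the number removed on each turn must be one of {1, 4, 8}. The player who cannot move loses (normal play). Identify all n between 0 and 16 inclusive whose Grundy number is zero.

G(0) = 0
G(1) = mex{0} = 1
G(2) = mex{1} = 0
G(3) = mex{0} = 1
G(4) = mex{1,0} = 2
G(5) = mex{2,1} = 0
G(6) = mex{0,0} = 1
G(7) = mex{1,1} = 0
G(8) = mex{0,2,0} = 1
G(9) = mex{1,0,1} = 2
G(10) = mex{2,1,0} = 3
G(11) = mex{3,0,1} = 2
G(12) = mex{2,1,2} = 0
G(13) = mex{0,2,0} = 1
G(14) = mex{1,3,1} = 0
G(15) = mex{0,2,0} = 1
G(16) = mex{1,0,1} = 2
P-positions are exactly the n with G(n) = 0.

0, 2, 5, 7, 12, 14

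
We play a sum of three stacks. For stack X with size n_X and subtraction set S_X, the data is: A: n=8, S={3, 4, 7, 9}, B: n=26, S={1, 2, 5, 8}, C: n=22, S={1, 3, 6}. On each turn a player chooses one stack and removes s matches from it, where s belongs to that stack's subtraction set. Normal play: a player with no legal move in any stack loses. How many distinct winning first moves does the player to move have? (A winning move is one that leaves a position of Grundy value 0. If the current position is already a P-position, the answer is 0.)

0

Stack A, S = {3, 4, 7, 9}:
n : 0 1 2 3 4 5 6 7 8
G : 0 0 0 1 1 1 2 2 2
G_A(8) = 2.
Stack B, S = {1, 2, 5, 8}:
G(0) = 0
G(1) = mex{0} = 1
G(2) = mex{1,0} = 2
G(3) = mex{2,1} = 0
G(4) = mex{0,2} = 1
G(5) = mex{1,0,0} = 2
G(6) = mex{2,1,1} = 0
G(7) = mex{0,2,2} = 1
G(8) = mex{1,0,0,0} = 2
G(9) = mex{2,1,1,1} = 0
G(10) = mex{0,2,2,2} = 1
G(11) = mex{1,0,0,0} = 2
G(12) = mex{2,1,1,1} = 0
G(13) = mex{0,2,2,2} = 1
G(14) = mex{1,0,0,0} = 2
G(15) = mex{2,1,1,1} = 0
G(16) = mex{0,2,2,2} = 1
G(17) = mex{1,0,0,0} = 2
G(18) = mex{2,1,1,1} = 0
G(19) = mex{0,2,2,2} = 1
G(20) = mex{1,0,0,0} = 2
G(21) = mex{2,1,1,1} = 0
G(22) = mex{0,2,2,2} = 1
G(23) = mex{1,0,0,0} = 2
G(24) = mex{2,1,1,1} = 0
G(25) = mex{0,2,2,2} = 1
G(26) = mex{1,0,0,0} = 2
G_B(26) = 2.
Stack C, S = {1, 3, 6}:
n :  0  1  2  3  4  5  6  7  8  9 10 11 12 13 14 15 16 17 18 19 20 21 22
G :  0  1  0  1  0  1  2  3  2  0  1  0  1  0  1  2  3  2  0  1  0  1  0
G_C(22) = 0.
Combined Grundy value = 2 ⊕ 2 ⊕ 0 = 0.
A winning move leaves total XOR = 0, i.e. changes one component's Grundy value g to g ⊕ X where X is the current total.
Stack A: target g' = 2⊕0 = 2, but every legal move changes the Grundy value (mex property), so 0 moves.
Stack B: target g' = 2⊕0 = 2, but every legal move changes the Grundy value (mex property), so 0 moves.
Stack C: target g' = 0⊕0 = 0, but every legal move changes the Grundy value (mex property), so 0 moves.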